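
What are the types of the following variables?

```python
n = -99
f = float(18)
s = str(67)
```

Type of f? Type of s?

f is assigned the result of calling float(), which returns a float; s is assigned the result of calling str(), which returns a str

float, str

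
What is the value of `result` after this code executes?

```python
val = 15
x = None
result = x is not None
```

val = 15; x = None; result = False

False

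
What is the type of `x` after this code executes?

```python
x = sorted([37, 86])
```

sorted() always returns list

list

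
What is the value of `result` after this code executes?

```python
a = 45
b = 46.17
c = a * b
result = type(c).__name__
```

a is int; b is float; c is float; result = 'float'

'float'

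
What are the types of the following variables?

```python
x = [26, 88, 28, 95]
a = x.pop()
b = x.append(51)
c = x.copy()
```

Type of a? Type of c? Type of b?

pop() returns element; copy() returns list; append() returns None

int, list, NoneType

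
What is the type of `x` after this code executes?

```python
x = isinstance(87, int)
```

isinstance() returns bool

bool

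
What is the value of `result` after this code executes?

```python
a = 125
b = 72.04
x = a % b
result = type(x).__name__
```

a is int; b is float; x is float; result = 'float'

'float'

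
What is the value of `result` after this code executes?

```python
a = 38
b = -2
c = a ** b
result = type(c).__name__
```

a is int; b is int; c is float; result = 'float'

'float'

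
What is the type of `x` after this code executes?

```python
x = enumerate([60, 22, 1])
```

enumerate() returns an enumerate object

enumerate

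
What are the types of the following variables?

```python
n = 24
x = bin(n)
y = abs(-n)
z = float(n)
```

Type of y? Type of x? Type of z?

abs() of int returns int; bin() returns str; float() returns float

int, str, float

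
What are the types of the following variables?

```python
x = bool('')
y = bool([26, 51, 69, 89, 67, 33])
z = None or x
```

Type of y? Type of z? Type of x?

bool() returns bool; None or bool returns the bool; bool() returns bool

bool, bool, bool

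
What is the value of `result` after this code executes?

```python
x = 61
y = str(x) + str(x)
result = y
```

x = 61; y = '6161'; result = '6161'

'6161'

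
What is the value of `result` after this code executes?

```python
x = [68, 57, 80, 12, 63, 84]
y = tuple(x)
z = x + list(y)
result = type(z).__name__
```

x is list; y is tuple; z is list; result = 'list'

'list'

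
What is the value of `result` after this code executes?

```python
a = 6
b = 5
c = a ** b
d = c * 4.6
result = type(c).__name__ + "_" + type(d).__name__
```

a is int; b is int; c is int; d is float; result = 'int_float'

'int_float'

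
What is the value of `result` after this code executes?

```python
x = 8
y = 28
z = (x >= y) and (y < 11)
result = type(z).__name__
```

x is int; y is int; z is bool; result = 'bool'

'bool'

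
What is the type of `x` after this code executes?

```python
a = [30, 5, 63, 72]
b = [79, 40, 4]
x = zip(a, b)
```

zip() returns a zip object

zip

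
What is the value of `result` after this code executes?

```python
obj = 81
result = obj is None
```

obj = 81; result = False

False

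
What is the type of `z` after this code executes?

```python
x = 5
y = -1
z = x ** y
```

int ** negative = float

float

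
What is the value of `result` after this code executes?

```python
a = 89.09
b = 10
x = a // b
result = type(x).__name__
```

a is float; b is int; x is float; result = 'float'

'float'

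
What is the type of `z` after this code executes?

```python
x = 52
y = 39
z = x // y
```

int // int = int

int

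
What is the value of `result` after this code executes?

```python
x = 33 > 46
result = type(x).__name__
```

x is bool; result = 'bool'

'bool'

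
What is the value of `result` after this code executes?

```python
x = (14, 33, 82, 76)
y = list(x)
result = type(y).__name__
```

x is tuple; y is list; result = 'list'

'list'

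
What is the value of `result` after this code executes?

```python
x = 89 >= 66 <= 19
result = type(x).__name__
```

x is bool; result = 'bool'

'bool'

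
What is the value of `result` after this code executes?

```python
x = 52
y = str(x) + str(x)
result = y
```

x = 52; y = '5252'; result = '5252'

'5252'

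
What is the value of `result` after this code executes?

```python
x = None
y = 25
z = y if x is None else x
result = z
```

x = None; y = 25; z = 25; result = 25

25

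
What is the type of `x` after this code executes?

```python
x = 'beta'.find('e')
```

str.find() returns int index

int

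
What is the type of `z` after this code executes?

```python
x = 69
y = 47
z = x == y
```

Equality comparison returns bool

bool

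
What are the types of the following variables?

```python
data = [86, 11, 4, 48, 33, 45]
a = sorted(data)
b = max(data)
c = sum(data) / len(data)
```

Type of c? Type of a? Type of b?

int / int = float; sorted() returns list; max of ints returns int

float, list, int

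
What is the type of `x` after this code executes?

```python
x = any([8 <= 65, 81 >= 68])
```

any() returns bool

bool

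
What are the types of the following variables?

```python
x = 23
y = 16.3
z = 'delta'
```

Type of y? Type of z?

y is assigned a number with a decimal point, so it is a float; z is assigned a quoted string literal, so it is a str

float, str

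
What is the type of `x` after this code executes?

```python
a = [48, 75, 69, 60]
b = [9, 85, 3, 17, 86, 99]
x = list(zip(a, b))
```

list(zip()) returns a list of tuples

list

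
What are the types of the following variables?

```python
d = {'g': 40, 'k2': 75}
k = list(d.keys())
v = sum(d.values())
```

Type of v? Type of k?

sum of ints is int; list() converts to list

int, list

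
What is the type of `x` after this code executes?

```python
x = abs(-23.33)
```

abs() of float returns float

float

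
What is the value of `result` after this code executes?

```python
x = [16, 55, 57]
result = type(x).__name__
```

x is list; result = 'list'

'list'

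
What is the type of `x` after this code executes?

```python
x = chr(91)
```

chr() returns str (single char)

str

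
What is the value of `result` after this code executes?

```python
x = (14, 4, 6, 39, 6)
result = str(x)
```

x = (14, 4, 6, 39, 6); result = '(14, 4, 6, 39, 6)'

'(14, 4, 6, 39, 6)'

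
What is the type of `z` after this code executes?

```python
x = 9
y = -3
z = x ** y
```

int ** negative = float

float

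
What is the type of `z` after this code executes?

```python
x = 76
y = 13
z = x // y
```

int // int = int

int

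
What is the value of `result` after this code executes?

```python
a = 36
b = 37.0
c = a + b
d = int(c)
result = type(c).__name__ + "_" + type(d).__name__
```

a is int; b is float; c is float; d is int; result = 'float_int'

'float_int'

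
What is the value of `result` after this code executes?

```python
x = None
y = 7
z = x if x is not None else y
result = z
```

x = None; y = 7; z = 7; result = 7

7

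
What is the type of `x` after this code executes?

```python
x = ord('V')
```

ord() returns int (code point)

int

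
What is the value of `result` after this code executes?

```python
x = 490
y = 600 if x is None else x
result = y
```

x = 490; y = 490; result = 490

490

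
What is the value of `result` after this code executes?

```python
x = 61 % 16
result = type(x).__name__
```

x is int; result = 'int'

'int'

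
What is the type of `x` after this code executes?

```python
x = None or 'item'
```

'or' with None returns the other truthy value (str)

str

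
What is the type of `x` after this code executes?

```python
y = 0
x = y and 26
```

'and' returns first falsy value (0 is int)

int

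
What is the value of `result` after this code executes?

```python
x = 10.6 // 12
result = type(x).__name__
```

x is float; result = 'float'

'float'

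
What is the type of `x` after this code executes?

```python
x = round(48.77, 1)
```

round() with decimal places returns float

float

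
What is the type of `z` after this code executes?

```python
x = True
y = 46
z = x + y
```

bool + int = int (bool is subclass of int)

int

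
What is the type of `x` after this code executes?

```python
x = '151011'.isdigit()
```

str.isdigit() returns bool

bool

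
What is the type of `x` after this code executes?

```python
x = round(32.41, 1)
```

round() with decimal places returns float

float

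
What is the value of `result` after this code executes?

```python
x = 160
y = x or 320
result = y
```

x = 160; y = 160; result = 160

160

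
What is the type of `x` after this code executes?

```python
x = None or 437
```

'or' with None returns the other truthy value

int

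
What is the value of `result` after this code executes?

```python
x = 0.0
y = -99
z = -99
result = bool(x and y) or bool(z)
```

x = 0.0; y = -99; z = -99; result = True

True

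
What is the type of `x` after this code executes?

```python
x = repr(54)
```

repr() returns str

str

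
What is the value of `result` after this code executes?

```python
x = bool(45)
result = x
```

x = True; result = True

True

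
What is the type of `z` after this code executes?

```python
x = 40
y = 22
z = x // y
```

int // int = int

int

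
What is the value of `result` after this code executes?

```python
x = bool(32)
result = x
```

x = True; result = True

True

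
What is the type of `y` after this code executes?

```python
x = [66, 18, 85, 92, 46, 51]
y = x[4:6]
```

Slicing a list returns a list

list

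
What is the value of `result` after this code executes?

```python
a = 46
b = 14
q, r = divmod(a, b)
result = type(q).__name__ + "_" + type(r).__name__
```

a is int; b is int; q is int; r is int; result = 'int_int'

'int_int'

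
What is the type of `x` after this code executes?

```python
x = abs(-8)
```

abs() of int returns int

int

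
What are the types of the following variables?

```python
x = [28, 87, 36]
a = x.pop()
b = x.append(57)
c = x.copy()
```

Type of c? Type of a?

copy() returns list; pop() returns element

list, int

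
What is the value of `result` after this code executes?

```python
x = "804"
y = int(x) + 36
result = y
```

x = '804'; y = 840; result = 840

840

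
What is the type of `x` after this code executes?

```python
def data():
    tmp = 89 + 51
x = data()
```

Function without return returns None

NoneType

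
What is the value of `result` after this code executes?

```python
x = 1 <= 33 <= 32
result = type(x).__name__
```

x is bool; result = 'bool'

'bool'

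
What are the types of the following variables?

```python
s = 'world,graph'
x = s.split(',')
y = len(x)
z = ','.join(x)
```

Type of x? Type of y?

str.split() returns list; len() returns int

list, int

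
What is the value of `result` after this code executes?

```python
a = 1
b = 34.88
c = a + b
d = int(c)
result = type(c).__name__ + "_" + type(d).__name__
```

a is int; b is float; c is float; d is int; result = 'float_int'

'float_int'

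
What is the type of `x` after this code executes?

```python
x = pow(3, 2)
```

pow(int, int) returns int

int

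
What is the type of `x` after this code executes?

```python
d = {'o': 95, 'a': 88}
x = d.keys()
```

.keys() returns dict_keys view

dict_keys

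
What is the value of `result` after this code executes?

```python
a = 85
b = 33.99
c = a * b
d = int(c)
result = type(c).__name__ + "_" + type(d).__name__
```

a is int; b is float; c is float; d is int; result = 'float_int'

'float_int'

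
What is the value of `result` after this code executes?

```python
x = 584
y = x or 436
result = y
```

x = 584; y = 584; result = 584

584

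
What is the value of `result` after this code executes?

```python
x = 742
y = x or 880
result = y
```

x = 742; y = 742; result = 742

742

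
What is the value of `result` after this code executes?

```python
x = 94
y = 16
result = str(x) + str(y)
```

x = 94; y = 16; result = '9416'

'9416'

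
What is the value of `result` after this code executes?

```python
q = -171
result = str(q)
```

q = -171; result = '-171'

'-171'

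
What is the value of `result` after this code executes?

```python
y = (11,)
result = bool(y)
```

y = (11,); result = True

True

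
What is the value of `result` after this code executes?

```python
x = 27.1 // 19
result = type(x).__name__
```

x is float; result = 'float'

'float'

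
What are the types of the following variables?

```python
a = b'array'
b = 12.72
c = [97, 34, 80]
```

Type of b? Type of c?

b is assigned a number with a decimal point, so it is a float; c is assigned a list literal (square brackets)

float, list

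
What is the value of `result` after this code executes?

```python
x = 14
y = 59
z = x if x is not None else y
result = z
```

x = 14; y = 59; z = 14; result = 14

14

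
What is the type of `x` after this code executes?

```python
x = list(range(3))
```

list(range()) returns list

list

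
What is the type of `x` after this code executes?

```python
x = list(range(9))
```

list(range()) returns list

list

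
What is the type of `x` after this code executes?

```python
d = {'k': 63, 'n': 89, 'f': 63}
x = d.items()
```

dict.items() returns dict_items view

dict_items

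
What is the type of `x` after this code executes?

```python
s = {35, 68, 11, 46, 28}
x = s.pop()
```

Popping from set[int] returns int

int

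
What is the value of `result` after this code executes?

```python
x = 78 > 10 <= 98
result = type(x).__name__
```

x is bool; result = 'bool'

'bool'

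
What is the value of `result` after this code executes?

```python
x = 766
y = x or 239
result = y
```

x = 766; y = 766; result = 766

766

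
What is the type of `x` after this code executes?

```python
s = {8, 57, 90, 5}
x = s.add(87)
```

set.add() returns None (mutates in place)

NoneType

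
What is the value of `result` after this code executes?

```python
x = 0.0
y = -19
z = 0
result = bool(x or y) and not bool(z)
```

x = 0.0; y = -19; z = 0; result = True

True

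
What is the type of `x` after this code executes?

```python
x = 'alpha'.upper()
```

str.upper() returns str

str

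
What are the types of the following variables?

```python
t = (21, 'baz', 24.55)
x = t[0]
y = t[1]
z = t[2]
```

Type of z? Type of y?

tuple[2] is float; tuple[1] is str

float, str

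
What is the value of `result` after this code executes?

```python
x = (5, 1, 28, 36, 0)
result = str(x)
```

x = (5, 1, 28, 36, 0); result = '(5, 1, 28, 36, 0)'

'(5, 1, 28, 36, 0)'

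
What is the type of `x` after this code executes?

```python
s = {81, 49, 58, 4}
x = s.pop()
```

Popping from set[int] returns int

int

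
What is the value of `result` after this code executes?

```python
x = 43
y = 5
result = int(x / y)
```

x = 43; y = 5; result = 8

8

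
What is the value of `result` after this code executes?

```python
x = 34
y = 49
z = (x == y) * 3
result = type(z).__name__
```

x is int; y is int; z is int; result = 'int'

'int'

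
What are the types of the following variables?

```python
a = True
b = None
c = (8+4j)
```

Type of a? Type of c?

a is assigned the constant True, which has type bool; c is assigned (8+4j), an int plus an imaginary literal (j suffix), which evaluates to complex

bool, complex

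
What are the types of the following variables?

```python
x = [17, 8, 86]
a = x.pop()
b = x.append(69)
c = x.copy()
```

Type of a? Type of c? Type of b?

pop() returns element; copy() returns list; append() returns None

int, list, NoneType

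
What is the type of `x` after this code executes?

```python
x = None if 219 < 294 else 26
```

219 < 294 is True, so the if branch is taken

NoneType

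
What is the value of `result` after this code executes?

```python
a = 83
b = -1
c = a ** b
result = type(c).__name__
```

a is int; b is int; c is float; result = 'float'

'float'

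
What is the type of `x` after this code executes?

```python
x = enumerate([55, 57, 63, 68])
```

enumerate() returns an enumerate object

enumerate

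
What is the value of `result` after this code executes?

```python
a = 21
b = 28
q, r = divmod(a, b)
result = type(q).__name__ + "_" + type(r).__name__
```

a is int; b is int; q is int; r is int; result = 'int_int'

'int_int'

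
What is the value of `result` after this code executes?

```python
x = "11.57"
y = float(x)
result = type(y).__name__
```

x is str; y is float; result = 'float'

'float'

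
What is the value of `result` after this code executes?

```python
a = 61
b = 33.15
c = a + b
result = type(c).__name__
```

a is int; b is float; c is float; result = 'float'

'float'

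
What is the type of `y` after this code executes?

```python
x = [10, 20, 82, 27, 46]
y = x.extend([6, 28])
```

list.extend() returns None

NoneType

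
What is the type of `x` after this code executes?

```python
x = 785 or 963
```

'or' returns first truthy value (int)

int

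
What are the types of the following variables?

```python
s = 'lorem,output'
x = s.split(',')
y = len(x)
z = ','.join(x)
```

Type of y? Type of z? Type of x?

len() returns int; str.join() returns str; str.split() returns list

int, str, list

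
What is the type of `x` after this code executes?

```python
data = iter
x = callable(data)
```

callable() returns bool

bool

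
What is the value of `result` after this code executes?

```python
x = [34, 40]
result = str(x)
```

x = [34, 40]; result = '[34, 40]'

'[34, 40]'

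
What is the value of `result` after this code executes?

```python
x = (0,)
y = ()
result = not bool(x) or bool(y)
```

x = (0,); y = (); result = False

False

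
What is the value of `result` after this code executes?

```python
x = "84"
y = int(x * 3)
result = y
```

x = '84'; y = 848484; result = 848484

848484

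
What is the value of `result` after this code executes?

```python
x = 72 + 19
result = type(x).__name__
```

x is int; result = 'int'

'int'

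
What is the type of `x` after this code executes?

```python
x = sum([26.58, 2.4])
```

sum() of floats returns float

float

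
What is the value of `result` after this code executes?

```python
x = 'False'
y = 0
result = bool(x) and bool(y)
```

x = 'False'; y = 0; result = False

False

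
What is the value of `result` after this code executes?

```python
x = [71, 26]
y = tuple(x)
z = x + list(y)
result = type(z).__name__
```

x is list; y is tuple; z is list; result = 'list'

'list'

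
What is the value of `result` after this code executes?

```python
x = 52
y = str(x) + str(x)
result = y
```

x = 52; y = '5252'; result = '5252'

'5252'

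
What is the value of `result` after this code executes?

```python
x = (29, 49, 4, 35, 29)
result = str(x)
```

x = (29, 49, 4, 35, 29); result = '(29, 49, 4, 35, 29)'

'(29, 49, 4, 35, 29)'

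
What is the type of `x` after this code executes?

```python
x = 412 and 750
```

'and' with truthy values returns last operand (int)

int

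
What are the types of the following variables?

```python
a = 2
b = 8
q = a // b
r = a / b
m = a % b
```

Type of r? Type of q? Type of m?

/ returns float; // returns int; % of ints returns int

float, int, int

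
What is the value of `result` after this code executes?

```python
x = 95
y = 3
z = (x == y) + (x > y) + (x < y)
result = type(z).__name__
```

x is int; y is int; z is int; result = 'int'

'int'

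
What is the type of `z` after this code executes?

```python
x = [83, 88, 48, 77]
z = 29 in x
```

'in' operator returns bool

bool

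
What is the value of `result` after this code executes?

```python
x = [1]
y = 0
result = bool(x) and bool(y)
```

x = [1]; y = 0; result = False

False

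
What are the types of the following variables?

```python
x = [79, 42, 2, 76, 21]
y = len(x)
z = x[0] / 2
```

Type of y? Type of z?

len() returns int; int / int = float

int, float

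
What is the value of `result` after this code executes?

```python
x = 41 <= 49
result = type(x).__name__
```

x is bool; result = 'bool'

'bool'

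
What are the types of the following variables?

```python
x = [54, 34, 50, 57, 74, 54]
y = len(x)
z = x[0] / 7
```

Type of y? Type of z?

len() returns int; int / int = float

int, float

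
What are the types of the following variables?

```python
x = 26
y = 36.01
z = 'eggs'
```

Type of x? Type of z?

x is assigned a bare integer (no decimal point), so it is an int; z is assigned a quoted string literal, so it is a str

int, str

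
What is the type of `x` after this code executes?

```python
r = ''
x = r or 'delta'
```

'or' returns first truthy value (str)

str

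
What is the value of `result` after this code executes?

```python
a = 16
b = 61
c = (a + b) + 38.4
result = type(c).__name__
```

a is int; b is int; c is float; result = 'float'

'float'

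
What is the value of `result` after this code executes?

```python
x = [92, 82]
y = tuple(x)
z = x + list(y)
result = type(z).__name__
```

x is list; y is tuple; z is list; result = 'list'

'list'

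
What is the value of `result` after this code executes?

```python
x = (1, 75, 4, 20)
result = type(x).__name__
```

x is tuple; result = 'tuple'

'tuple'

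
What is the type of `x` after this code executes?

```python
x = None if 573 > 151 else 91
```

573 > 151 is True, so the if branch is taken

NoneType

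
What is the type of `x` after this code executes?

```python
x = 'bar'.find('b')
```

str.find() returns int index

int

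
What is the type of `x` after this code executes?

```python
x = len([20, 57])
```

len() always returns int

int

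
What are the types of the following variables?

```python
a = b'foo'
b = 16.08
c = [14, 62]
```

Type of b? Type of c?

b is assigned a number with a decimal point, so it is a float; c is assigned a list literal (square brackets)

float, list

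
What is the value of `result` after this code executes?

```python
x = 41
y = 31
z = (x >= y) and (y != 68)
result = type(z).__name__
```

x is int; y is int; z is bool; result = 'bool'

'bool'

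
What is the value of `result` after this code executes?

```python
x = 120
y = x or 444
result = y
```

x = 120; y = 120; result = 120

120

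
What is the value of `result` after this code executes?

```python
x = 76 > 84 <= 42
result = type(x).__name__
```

x is bool; result = 'bool'

'bool'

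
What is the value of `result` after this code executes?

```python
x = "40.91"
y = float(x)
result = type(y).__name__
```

x is str; y is float; result = 'float'

'float'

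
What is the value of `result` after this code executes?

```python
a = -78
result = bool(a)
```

a = -78; result = True

True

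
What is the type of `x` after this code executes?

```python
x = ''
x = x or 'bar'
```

'or' returns first truthy value (str)

str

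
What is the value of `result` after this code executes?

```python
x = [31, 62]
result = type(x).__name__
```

x is list; result = 'list'

'list'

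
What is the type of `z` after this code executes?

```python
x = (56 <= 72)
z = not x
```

'not' returns bool

bool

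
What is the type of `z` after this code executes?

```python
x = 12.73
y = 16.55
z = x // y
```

float // float = float

float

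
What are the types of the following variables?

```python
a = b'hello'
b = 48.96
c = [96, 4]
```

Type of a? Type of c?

a is assigned a bytes literal (b'...' prefix); c is assigned a list literal (square brackets)

bytes, list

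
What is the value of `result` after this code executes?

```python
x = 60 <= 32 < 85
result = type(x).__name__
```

x is bool; result = 'bool'

'bool'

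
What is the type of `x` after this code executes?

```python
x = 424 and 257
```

'and' with truthy values returns last operand (int)

int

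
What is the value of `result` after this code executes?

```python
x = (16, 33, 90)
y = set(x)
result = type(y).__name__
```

x is tuple; y is set; result = 'set'

'set'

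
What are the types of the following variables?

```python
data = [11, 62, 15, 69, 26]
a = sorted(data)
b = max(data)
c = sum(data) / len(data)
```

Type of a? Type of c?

sorted() returns list; int / int = float

list, float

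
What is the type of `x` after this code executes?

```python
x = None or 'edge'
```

'or' with None returns the other truthy value (str)

str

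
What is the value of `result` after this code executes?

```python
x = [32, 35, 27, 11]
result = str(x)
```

x = [32, 35, 27, 11]; result = '[32, 35, 27, 11]'

'[32, 35, 27, 11]'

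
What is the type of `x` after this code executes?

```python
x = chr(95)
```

chr() returns str (single char)

str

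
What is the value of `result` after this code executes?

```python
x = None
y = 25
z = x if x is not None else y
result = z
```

x = None; y = 25; z = 25; result = 25

25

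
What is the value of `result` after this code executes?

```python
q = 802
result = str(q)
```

q = 802; result = '802'

'802'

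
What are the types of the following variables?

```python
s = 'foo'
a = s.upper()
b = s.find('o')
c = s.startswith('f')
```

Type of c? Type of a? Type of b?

startswith() returns bool; upper() returns str; find() returns int

bool, str, int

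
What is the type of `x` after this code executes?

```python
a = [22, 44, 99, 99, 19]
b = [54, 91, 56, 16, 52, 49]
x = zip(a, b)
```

zip() returns a zip object

zip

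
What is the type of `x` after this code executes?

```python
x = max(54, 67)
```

max() of ints returns int

int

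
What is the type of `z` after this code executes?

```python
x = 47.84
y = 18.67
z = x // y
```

float // float = float

float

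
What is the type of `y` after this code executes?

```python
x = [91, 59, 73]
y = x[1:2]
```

Slicing a list returns a list

list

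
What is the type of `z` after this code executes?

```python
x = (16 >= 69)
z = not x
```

'not' returns bool

bool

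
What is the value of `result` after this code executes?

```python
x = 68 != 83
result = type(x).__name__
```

x is bool; result = 'bool'

'bool'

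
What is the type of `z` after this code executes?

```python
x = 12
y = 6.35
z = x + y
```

int + float = float

float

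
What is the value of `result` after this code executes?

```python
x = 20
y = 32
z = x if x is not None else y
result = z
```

x = 20; y = 32; z = 20; result = 20

20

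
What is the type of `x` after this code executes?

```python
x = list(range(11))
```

list(range()) returns list

list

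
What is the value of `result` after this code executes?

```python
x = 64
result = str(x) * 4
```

x = 64; result = '64646464'

'64646464'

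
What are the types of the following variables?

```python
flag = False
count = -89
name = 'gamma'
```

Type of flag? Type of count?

flag is assigned the constant False, which has type bool; count is assigned a bare integer (no decimal point), so it is an int

bool, int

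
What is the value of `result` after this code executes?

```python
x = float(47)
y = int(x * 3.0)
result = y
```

x = 47.0; y = 141; result = 141

141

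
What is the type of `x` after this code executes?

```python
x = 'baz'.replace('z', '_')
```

str.replace() returns str

str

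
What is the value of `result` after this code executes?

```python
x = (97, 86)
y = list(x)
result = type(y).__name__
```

x is tuple; y is list; result = 'list'

'list'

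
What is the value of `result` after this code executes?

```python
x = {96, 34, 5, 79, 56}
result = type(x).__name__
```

x is set; result = 'set'

'set'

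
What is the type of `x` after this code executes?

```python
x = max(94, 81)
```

max() of ints returns int

int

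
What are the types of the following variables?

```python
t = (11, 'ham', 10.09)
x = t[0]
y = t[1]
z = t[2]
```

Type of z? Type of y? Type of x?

tuple[2] is float; tuple[1] is str; tuple[0] is int

float, str, int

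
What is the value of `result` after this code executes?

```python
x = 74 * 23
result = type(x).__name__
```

x is int; result = 'int'

'int'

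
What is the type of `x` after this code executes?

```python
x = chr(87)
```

chr() returns str (single char)

str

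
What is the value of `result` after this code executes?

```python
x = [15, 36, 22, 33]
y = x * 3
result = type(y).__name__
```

x is list; y is list; result = 'list'

'list'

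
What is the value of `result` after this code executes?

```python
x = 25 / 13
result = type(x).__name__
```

x is float; result = 'float'

'float'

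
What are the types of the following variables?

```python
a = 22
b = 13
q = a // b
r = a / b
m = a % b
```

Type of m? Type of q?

% of ints returns int; // returns int

int, int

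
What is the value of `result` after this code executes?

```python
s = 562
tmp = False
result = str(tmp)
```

s = 562; tmp = False; result = 'False'

'False'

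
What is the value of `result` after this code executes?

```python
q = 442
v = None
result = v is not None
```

q = 442; v = None; result = False

False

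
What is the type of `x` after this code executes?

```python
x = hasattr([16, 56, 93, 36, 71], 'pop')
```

hasattr() returns bool

bool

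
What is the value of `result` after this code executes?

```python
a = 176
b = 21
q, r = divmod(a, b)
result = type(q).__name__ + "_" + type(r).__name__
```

a is int; b is int; q is int; r is int; result = 'int_int'

'int_int'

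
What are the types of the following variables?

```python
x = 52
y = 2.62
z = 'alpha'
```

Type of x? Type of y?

x is assigned a bare integer (no decimal point), so it is an int; y is assigned a number with a decimal point, so it is a float

int, float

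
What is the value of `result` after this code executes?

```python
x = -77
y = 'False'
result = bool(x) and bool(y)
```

x = -77; y = 'False'; result = True

True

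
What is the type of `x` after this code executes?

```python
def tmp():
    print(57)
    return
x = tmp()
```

Bare return returns None

NoneType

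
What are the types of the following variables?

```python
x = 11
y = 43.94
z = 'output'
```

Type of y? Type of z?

y is assigned a number with a decimal point, so it is a float; z is assigned a quoted string literal, so it is a str

float, str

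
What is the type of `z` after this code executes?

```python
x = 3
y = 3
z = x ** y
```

positive int ** positive int = int

int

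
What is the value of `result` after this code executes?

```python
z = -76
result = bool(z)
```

z = -76; result = True

True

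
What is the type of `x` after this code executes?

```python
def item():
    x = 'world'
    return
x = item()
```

Bare return returns None

NoneType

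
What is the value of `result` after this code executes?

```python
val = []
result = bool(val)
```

val = []; result = False

False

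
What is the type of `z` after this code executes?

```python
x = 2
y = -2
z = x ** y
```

int ** negative = float

float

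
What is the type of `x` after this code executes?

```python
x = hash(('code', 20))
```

hash() returns int

int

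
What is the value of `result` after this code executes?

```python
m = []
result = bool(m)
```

m = []; result = False

False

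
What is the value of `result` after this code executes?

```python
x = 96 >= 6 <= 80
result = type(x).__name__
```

x is bool; result = 'bool'

'bool'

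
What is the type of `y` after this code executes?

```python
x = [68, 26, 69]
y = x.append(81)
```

list.append() returns None (mutates in place)

NoneType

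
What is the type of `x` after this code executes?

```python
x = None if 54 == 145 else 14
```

54 == 145 is False, so the else branch is taken

int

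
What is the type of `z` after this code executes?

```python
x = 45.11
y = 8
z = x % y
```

float % int = float

float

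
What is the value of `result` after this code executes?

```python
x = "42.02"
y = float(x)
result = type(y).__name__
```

x is str; y is float; result = 'float'

'float'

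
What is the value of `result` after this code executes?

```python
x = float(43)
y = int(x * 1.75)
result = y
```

x = 43.0; y = 75; result = 75

75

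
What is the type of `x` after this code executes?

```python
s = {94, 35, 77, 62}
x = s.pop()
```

Popping from set[int] returns int

int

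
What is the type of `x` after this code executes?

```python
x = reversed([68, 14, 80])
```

reversed() on a list returns list_reverseiterator

list_reverseiterator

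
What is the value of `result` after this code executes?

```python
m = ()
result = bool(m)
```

m = (); result = False

False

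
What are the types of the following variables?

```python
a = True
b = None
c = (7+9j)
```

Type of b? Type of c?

b is assigned None, whose type is NoneType; c is assigned (7+9j), an int plus an imaginary literal (j suffix), which evaluates to complex

NoneType, complex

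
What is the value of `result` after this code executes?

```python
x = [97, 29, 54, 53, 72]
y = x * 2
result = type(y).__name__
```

x is list; y is list; result = 'list'

'list'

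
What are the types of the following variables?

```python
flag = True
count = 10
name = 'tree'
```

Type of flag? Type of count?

flag is assigned the constant True, which has type bool; count is assigned a bare integer (no decimal point), so it is an int

bool, int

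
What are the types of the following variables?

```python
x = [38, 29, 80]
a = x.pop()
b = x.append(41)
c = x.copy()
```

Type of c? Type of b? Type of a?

copy() returns list; append() returns None; pop() returns element

list, NoneType, int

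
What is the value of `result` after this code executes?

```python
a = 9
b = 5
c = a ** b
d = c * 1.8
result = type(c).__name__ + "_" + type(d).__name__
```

a is int; b is int; c is int; d is float; result = 'int_float'

'int_float'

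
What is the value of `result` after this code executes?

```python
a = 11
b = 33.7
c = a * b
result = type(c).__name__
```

a is int; b is float; c is float; result = 'float'

'float'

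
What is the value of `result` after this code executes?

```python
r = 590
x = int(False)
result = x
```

r = 590; x = 0; result = 0

0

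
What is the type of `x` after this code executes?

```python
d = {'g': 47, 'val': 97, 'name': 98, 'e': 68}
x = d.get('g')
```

dict.get() returns value type when found

int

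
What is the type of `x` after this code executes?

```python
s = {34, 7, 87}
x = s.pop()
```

Popping from set[int] returns int

int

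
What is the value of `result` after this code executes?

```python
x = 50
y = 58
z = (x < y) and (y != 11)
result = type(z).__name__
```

x is int; y is int; z is bool; result = 'bool'

'bool'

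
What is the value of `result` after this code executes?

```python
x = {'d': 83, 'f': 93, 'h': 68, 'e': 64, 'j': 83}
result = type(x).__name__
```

x is dict; result = 'dict'

'dict'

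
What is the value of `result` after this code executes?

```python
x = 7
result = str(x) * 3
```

x = 7; result = '777'

'777'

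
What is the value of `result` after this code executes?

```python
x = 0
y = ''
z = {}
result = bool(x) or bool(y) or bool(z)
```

x = 0; y = ''; z = {}; result = False

False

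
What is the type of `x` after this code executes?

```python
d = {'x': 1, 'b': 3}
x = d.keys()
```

.keys() returns dict_keys view

dict_keys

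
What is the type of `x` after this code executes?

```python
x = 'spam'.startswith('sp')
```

str.startswith() returns bool

bool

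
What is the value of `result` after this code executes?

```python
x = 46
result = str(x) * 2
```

x = 46; result = '4646'

'4646'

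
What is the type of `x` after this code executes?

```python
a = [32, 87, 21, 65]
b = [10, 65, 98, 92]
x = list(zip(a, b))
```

list(zip()) returns a list of tuples

list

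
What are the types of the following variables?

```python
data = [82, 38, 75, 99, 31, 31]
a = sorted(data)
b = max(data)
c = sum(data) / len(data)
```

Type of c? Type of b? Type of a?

int / int = float; max of ints returns int; sorted() returns list

float, int, list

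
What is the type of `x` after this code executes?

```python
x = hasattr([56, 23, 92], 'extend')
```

hasattr() returns bool

bool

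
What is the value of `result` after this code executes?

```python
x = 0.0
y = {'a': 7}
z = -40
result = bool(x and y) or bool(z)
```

x = 0.0; y = {'a': 7}; z = -40; result = True

True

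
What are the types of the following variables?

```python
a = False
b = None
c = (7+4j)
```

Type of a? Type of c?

a is assigned the constant False, which has type bool; c is assigned (7+4j), an int plus an imaginary literal (j suffix), which evaluates to complex

bool, complex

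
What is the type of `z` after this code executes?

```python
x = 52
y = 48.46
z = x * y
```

int * float = float

float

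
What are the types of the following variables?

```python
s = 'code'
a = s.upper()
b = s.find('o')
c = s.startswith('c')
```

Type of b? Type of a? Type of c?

find() returns int; upper() returns str; startswith() returns bool

int, str, bool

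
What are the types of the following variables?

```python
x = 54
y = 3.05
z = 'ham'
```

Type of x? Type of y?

x is assigned a bare integer (no decimal point), so it is an int; y is assigned a number with a decimal point, so it is a float

int, float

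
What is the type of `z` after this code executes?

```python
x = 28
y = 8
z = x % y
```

int % int = int

int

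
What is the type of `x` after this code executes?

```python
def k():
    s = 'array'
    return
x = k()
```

Bare return returns None

NoneType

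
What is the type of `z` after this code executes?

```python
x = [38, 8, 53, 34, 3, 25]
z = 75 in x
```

'in' operator returns bool

bool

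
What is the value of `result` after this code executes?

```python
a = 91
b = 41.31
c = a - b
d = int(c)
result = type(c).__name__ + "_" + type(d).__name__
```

a is int; b is float; c is float; d is int; result = 'float_int'

'float_int'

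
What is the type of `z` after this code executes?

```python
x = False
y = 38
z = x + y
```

bool + int = int (bool is subclass of int)

int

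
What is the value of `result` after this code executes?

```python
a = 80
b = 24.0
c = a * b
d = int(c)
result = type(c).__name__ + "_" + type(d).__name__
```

a is int; b is float; c is float; d is int; result = 'float_int'

'float_int'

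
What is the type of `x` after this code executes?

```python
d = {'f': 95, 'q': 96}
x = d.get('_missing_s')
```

dict.get() returns None when key not found

NoneType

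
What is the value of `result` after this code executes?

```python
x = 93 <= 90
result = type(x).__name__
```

x is bool; result = 'bool'

'bool'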